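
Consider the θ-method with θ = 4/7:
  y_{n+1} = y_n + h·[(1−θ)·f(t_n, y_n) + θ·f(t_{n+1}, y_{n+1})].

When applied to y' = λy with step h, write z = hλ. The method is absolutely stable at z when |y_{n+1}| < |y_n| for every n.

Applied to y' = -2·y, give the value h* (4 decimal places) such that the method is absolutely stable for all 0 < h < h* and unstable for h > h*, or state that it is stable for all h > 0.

interval (−∞, 0). Any h>0 works for λ=-2.

Test eqn y'=λy, z=hλ:
  y_{n+1} = y_n + z·[3/7·y_n + 4/7·y_{n+1}] ⇒ (1 − 4/7z)y_{n+1} = (1 + 3/7z)y_n
  ⇒ R(z) = (1 + 3/7z)/(1 − 4/7z).

Find x<0 with |R(x)|<1.
x=-1.29: |R|=0.2574
x=-2: |R|=0.0667
x=-10: |R|=0.4894
x=-100: |R|=0.7199
θ=4/7≥1/2 ⇒ |1+3/7x|<|1−4/7x| ∀x<0 ⇒ unbounded interval.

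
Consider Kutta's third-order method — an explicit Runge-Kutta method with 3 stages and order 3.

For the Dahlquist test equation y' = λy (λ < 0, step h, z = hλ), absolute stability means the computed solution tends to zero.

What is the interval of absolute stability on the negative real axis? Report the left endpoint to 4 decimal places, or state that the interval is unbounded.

z∈(-2.5127,0).

Test eqn y'=λy, z=hλ:
  order 3, 3-stage ⇒ R(z)=1+z+z^2/2+z^3/6
  (e.g. R(-1.72)=-0.08887, |R|=0.08887)

Need |R(x)|<1, x<0.
x=-1.72: |R|=0.0889
|R(-2.91)|=1.7830 |R(-2.85)|=1.6469 |R(-0.62)|=0.5325
Bisect:
  x_lo=-3.2567 |R|=2.7103  x_hi=-0.3636 |R|=0.6945
  mid=-1.81015 |R|=0.16036 →hi
  mid=-2.53340 |R|=1.03428 →lo
  mid=-2.17177 |R|=0.52070 →hi
  mid=-2.35259 |R|=0.75538 →hi
  mid=-2.44299 |R|=0.88894 →hi
  mid=-2.48820 |R|=0.96009 →hi
  mid=-2.51080 |R|=0.99680 →hi
  mid=-2.52210 |R|=1.01545 →lo
  mid=-2.51645 |R|=1.00610 →lo
  mid=-2.51362 |R|=1.00144 →lo
  ...
  [-2.51292,-2.51274] ⇒ x*=-2.5127
Interval (-2.5127, 0).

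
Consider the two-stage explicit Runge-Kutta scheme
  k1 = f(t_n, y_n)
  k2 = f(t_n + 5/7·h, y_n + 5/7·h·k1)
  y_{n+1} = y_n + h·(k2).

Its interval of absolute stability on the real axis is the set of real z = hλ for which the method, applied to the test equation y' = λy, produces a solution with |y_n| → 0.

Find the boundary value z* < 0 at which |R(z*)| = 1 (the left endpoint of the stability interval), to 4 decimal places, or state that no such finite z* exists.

Set f=λy, z=hλ:
  k1=λy_n ⇒ h·k1=z·y_n;  k2=λ(1+5/7z)y_n ⇒ h·k2=z(1+5/7z)y_n
  y_{n+1}/y_n = 1 + z(1+5/7z) = 1 + z + 5/7z²
  so R(z) = 1 + z + 5/7z².

Solve |R(x)|<1 on ℝ⁻.
x=-1.66: |R|=1.3083
R=1: x+5/7x²=0 ⇒ x=−7/5=-1.4000; min R=1−1/(4·5/7)=0.6500>−1
Confirm numerically:
  x=-1.374: |R|=0.97448 <1
  x=-0.800: |R|=0.65714 <1
  x=-0.772: |R|=0.65370 <1
  x=-1.845: |R|=1.58645 >1
  x=-1.824: |R|=1.55241 >1
  x=-1.442: |R|=1.04326 >1
Stable set (-1.4000, 0).

z* = -1.4000.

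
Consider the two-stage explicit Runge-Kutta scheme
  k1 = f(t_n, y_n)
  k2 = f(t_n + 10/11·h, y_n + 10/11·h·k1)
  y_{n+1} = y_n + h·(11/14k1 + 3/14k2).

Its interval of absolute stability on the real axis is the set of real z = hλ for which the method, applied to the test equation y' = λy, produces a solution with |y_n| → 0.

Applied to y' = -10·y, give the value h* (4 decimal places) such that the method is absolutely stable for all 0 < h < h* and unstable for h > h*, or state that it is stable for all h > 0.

(-5.1333,0); λ=-10 ⇒ h* = (77/15)/10 = 0.5133.

Set f=λy, z=hλ:
  k1=λy_n ⇒ h·k1=z·y_n;  k2=λ(1+10/11z)y_n ⇒ h·k2=z(1+10/11z)y_n
  y_{n+1}/y_n = 1 + 11/14z + 3/14z(1+10/11z) = 1 + z + 15/77z²
  ⇒ R(z) = 1 + z + 15/77z².

Find x<0 with |R(x)|<1.
x=-1.17: |R|=0.0967
R=1: x+15/77x²=0 ⇒ x=−77/15=-5.1333; min R=1−1/(4·15/77)=-0.2833>−1
Confirm numerically:
  x=-4.983: |R|=0.85407 <1
  x=-3.011: |R|=0.24487 <1
  x=-2.153: |R|=0.25000 <1
  x=-5.644: |R|=1.56147 >1
  x=-5.309: |R|=1.18168 >1
  x=-5.228: |R|=1.09641 >1
Stable set (-5.1333, 0).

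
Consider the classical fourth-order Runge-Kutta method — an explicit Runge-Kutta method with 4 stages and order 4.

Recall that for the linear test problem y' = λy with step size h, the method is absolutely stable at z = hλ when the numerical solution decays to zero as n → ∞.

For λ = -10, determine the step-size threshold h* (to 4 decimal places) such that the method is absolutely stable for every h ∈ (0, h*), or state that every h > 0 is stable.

Test eqn y'=λy, z=hλ:
  order 4, 4-stage ⇒ R(z)=1+z+z^2/2+z^3/6+z^4/24
  (e.g. R(-0.45)=0.63777, |R|=0.63777)

Need |R(x)|<1, x<0.
x=-0.45: |R|=0.6378
|R(-3.18)|=1.7775 |R(-2.81)|=1.0379 |R(-1.76)|=0.2800
Bisect:
  x_lo=-3.5957 |R|=3.0858  x_hi=-0.0912 |R|=0.9128
  mid=-1.84348 |R|=0.29280 →hi
  mid=-2.71961 |R|=0.90540 →hi
  mid=-3.15767 |R|=1.72274 →lo
  mid=-2.93864 |R|=1.25690 →lo
  mid=-2.82912 |R|=1.06811 →lo
  mid=-2.77436 |R|=0.98365 →hi
  mid=-2.80174 |R|=1.02508 →lo
  mid=-2.78805 |R|=1.00417 →lo
  mid=-2.78121 |R|=0.99386 →hi
  mid=-2.78463 |R|=0.99900 →hi
  ...
  [-2.78549,-2.78527] ⇒ x*=-2.7853
Stable set (-2.7853, 0).

(-2.7853,0); λ=-10 ⇒ h* = 0.2785.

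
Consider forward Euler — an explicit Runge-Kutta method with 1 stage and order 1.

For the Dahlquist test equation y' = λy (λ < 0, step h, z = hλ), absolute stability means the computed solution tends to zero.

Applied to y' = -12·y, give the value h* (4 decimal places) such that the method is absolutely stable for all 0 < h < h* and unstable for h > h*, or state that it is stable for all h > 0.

(-2.0000,0); λ=-12 ⇒ h* = 0.1667.

Set f=λy, z=hλ:
  order 1, 1-stage ⇒ R(z)=1+z
  (e.g. R(-1.69)=-0.69000, |R|=0.69000)

Boundary: |R(x)|=1, x<0.
x=-1.69: |R|=0.6900
|R(-0.96)|=0.0400 |R(-0.81)|=0.1900 |R(-0.78)|=0.2200
Bisect:
  x_lo=-2.7067 |R|=1.7067  x_hi=-0.2607 |R|=0.7393
  mid=-1.48374 |R|=0.48374 →hi
  mid=-2.09523 |R|=1.09523 →lo
  mid=-1.78948 |R|=0.78948 →hi
  mid=-1.94236 |R|=0.94236 →hi
  mid=-2.01880 |R|=1.01880 →lo
  mid=-1.98058 |R|=0.98058 →hi
  mid=-1.99969 |R|=0.99969 →hi
  mid=-2.00924 |R|=1.00924 →lo
  mid=-2.00446 |R|=1.00446 →lo
  ...
  [-2.00013,-1.99998] ⇒ x*=-2.0000
Interval (-2.0000, 0).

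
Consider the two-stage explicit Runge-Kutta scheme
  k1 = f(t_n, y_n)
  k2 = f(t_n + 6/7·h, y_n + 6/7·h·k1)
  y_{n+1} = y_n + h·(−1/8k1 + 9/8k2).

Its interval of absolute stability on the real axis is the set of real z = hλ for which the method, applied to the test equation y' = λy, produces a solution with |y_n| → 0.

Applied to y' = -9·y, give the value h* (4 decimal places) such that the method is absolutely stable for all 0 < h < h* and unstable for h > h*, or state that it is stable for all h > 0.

On y'=λy, z=hλ:
  k1=λy_n ⇒ h·k1=z·y_n;  k2=λ(1+6/7z)y_n ⇒ h·k2=z(1+6/7z)y_n
  y_{n+1}/y_n = 1 − 1/8z + 9/8z(1+6/7z) = 1 + z + 27/28z²
  ⇒ R(z) = 1 + z + 27/28z².

Need |R(x)|<1, x<0.
x=-1.35: |R|=1.4074
R=1: x+27/28x²=0 ⇒ x=−28/27=-1.0370; min R=1−1/(4·27/28)=0.7407>−1
Confirm numerically:
  x=-0.967: |R|=0.93469 <1
  x=-0.939: |R|=0.91123 <1
  x=-0.706: |R|=0.77463 <1
  x=-0.491: |R|=0.74147 <1
  x=-1.359: |R|=1.42192 >1
  x=-1.076: |R|=1.04043 >1
So |R|<1 on (-1.0370, 0).

(-1.0370,0); λ=-9 ⇒ h* = (28/27)/9 = 0.1152.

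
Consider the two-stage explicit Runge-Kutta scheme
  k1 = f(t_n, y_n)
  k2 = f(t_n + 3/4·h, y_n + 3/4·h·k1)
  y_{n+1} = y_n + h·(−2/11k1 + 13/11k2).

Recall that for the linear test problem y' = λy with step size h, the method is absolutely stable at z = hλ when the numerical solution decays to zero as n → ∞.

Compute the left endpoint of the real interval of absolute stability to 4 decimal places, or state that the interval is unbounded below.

left endpoint -1.1282.

Set f=λy, z=hλ:
  k1=λy_n ⇒ h·k1=z·y_n;  k2=λ(1+3/4z)y_n ⇒ h·k2=z(1+3/4z)y_n
  y_{n+1}/y_n = 1 − 2/11z + 13/11z(1+3/4z) = 1 + z + 39/44z²
  so R(z) = 1 + z + 39/44z².

Find x<0 with |R(x)|<1.
x=-1.41: |R|=1.3522
R=1: x+39/44x²=0 ⇒ x=−44/39=-1.1282; min R=1−1/(4·39/44)=0.7179>−1
Confirm numerically:
  x=-0.498: |R|=0.72182 <1
  x=-0.474: |R|=0.72514 <1
  x=-0.461: |R|=0.72737 <1
  x=-1.655: |R|=1.77277 >1
  x=-1.325: |R|=1.23112 >1
So |R|<1 on (-1.1282, 0).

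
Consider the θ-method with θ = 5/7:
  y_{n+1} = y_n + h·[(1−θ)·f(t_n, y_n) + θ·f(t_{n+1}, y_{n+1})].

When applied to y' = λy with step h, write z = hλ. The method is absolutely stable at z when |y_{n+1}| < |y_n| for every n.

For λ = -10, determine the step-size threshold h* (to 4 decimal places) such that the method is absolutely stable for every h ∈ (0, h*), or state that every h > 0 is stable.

unbounded; (−∞, 0). Any h>0 works for λ=-10.

On y'=λy, z=hλ:
  y_{n+1} = y_n + z·[2/7·y_n + 5/7·y_{n+1}] ⇒ (1 − 5/7z)y_{n+1} = (1 + 2/7z)y_n
  ⇒ R(z) = (1 + 2/7z)/(1 − 5/7z).

Solve |R(x)|<1 on ℝ⁻.
x=-0.78: |R|=0.4991
x=-2: |R|=0.1765
x=-10: |R|=0.2281
x=-100: |R|=0.3807
θ=5/7≥1/2 ⇒ |1+2/7x|<|1−5/7x| ∀x<0 ⇒ interval (−∞,0).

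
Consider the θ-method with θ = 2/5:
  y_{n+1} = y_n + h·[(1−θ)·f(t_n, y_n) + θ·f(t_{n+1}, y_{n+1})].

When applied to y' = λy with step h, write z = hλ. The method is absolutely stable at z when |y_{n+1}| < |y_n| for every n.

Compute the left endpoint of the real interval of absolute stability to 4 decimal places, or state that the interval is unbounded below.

Set f=λy, z=hλ:
  y_{n+1} = y_n + z·[3/5·y_n + 2/5·y_{n+1}] ⇒ (1 − 2/5z)y_{n+1} = (1 + 3/5z)y_n
  Hence R(z) = (1 + 3/5z)/(1 − 2/5z).

Boundary: |R(x)|=1, x<0.
x=-0.93: |R|=0.3222
R=−1: 1+3/5x = −1+2/5x ⇒ -1/5x=2 ⇒ x=2/(-1/5)=-10.0000
Confirm numerically:
  x=-6.334: |R|=0.79251 <1
  x=-5.933: |R|=0.75886 <1
  x=-4.236: |R|=0.57215 <1
  x=-10.384: |R|=1.01490 >1
  x=-10.299: |R|=1.01168 >1
  x=-10.143: |R|=1.00566 >1
Stable set (-10.0000, 0).

z* = -10.0000.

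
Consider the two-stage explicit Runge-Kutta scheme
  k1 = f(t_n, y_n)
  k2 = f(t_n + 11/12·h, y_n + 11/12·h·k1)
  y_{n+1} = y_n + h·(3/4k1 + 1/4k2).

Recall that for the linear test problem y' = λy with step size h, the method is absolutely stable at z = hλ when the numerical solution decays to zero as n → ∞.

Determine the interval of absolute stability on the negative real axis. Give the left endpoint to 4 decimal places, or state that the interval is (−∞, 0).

Test eqn y'=λy, z=hλ:
  k1=λy_n ⇒ h·k1=z·y_n;  k2=λ(1+11/12z)y_n ⇒ h·k2=z(1+11/12z)y_n
  y_{n+1}/y_n = 1 + 3/4z + 1/4z(1+11/12z) = 1 + z + 11/48z²
  ⇒ R(z) = 1 + z + 11/48z².

Find x<0 with |R(x)|<1.
x=-1.66: |R|=0.0285
R=1: x+11/48x²=0 ⇒ x=−48/11=-4.3636; min R=1−1/(4·11/48)=-0.0909>−1
Confirm numerically:
  x=-3.733: |R|=0.46050 <1
  x=-3.586: |R|=0.36094 <1
  x=-2.829: |R|=0.00508 <1
  x=-2.162: |R|=0.09082 <1
  x=-4.940: |R|=1.65249 >1
  x=-4.792: |R|=1.47041 >1
  x=-4.538: |R|=1.18133 >1
Interval (-4.3636, 0).

(-4.3636, 0).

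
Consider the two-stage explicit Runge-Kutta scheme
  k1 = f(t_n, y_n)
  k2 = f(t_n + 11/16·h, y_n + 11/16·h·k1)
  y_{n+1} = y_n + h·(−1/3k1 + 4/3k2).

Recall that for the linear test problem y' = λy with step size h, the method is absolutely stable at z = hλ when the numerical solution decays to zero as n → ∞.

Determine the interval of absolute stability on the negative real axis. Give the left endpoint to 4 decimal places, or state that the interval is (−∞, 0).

(-1.0909, 0).

Set f=λy, z=hλ:
  k1=λy_n ⇒ h·k1=z·y_n;  k2=λ(1+11/16z)y_n ⇒ h·k2=z(1+11/16z)y_n
  y_{n+1}/y_n = 1 − 1/3z + 4/3z(1+11/16z) = 1 + z + 11/12z²
  R(z) = 1 + z + 11/12z².

Find x<0 with |R(x)|<1.
x=-0.87: |R|=0.8238
R=1: x+11/12x²=0 ⇒ x=−12/11=-1.0909; min R=1−1/(4·11/12)=0.7273>−1
Confirm numerically:
  x=-0.895: |R|=0.83927 <1
  x=-0.860: |R|=0.81797 <1
  x=-0.531: |R|=0.72746 <1
  x=-0.514: |R|=0.72818 <1
  x=-1.365: |R|=1.34296 >1
  x=-1.233: |R|=1.16060 >1
Interval (-1.0909, 0).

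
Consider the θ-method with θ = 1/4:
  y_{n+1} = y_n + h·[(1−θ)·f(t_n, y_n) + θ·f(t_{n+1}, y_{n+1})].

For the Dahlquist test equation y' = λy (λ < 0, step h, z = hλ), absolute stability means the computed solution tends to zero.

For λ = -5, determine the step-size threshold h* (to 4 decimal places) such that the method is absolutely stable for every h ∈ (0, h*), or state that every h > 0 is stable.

On y'=λy, z=hλ:
  y_{n+1} = y_n + z·[3/4·y_n + 1/4·y_{n+1}] ⇒ (1 − 1/4z)y_{n+1} = (1 + 3/4z)y_n
  ⇒ R(z) = (1 + 3/4z)/(1 − 1/4z).

Boundary: |R(x)|=1, x<0.
x=-1.39: |R|=0.0315
R=−1: 1+3/4x = −1+1/4x ⇒ -1/2x=2 ⇒ x=2/(-1/2)=-4.0000
Confirm numerically:
  x=-3.962: |R|=0.99045 <1
  x=-2.462: |R|=0.52399 <1
  x=-1.874: |R|=0.27613 <1
  x=-4.435: |R|=1.10314 >1
  x=-4.280: |R|=1.06763 >1
Interval (-4.0000, 0).

(-4.0000,0); λ=-5 ⇒ h* = (4)/5 = 0.8000.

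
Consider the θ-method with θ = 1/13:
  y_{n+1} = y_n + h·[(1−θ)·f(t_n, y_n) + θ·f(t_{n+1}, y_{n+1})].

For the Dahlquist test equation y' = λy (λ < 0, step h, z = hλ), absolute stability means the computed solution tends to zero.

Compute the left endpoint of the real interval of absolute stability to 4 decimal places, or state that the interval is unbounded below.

On y'=λy, z=hλ:
  y_{n+1} = y_n + z·[12/13·y_n + 1/13·y_{n+1}] ⇒ (1 − 1/13z)y_{n+1} = (1 + 12/13z)y_n
  so R(z) = (1 + 12/13z)/(1 − 1/13z).

Solve |R(x)|<1 on ℝ⁻.
x=-1.47: |R|=0.3207
R=−1: 1+12/13x = −1+1/13x ⇒ -11/13x=2 ⇒ x=2/(-11/13)=-2.3636
Confirm numerically:
  x=-1.866: |R|=0.63178 <1
  x=-1.553: |R|=0.38727 <1
  x=-1.278: |R|=0.16361 <1
  x=-2.865: |R|=1.34762 >1
  x=-2.448: |R|=1.06007 >1
  x=-2.393: |R|=1.02098 >1
So |R|<1 on (-2.3636, 0).

z* = -2.3636.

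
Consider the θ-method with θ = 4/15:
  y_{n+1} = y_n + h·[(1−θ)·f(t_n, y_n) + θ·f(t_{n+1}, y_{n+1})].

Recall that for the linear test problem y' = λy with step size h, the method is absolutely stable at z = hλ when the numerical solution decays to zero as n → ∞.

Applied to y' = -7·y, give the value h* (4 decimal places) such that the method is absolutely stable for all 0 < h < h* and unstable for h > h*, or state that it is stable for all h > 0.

Set f=λy, z=hλ:
  y_{n+1} = y_n + z·[11/15·y_n + 4/15·y_{n+1}] ⇒ (1 − 4/15z)y_{n+1} = (1 + 11/15z)y_n
  so R(z) = (1 + 11/15z)/(1 − 4/15z).

Solve |R(x)|<1 on ℝ⁻.
x=-1.19: |R|=0.0967
R=−1: 1+11/15x = −1+4/15x ⇒ -7/15x=2 ⇒ x=2/(-7/15)=-4.2857
Confirm numerically:
  x=-2.691: |R|=0.56672 <1
  x=-2.525: |R|=0.50896 <1
  x=-2.418: |R|=0.47009 <1
  x=-2.091: |R|=0.34245 <1
  x=-4.606: |R|=1.06708 >1
  x=-4.444: |R|=1.03381 >1
Interval (-4.2857, 0).

(-4.2857,0); λ=-7 ⇒ h* = (30/7)/7 = 0.6122.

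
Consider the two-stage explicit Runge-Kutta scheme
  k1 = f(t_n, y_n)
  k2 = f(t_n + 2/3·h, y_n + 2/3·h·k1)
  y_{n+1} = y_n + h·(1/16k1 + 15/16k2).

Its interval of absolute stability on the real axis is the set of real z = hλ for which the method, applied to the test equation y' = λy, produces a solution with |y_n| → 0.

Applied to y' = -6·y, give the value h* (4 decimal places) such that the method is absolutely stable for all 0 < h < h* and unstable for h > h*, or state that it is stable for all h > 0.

(-1.6000,0); λ=-6 ⇒ h* = (8/5)/6 = 0.2667.

On y'=λy, z=hλ:
  k1=λy_n ⇒ h·k1=z·y_n;  k2=λ(1+2/3z)y_n ⇒ h·k2=z(1+2/3z)y_n
  y_{n+1}/y_n = 1 + 1/16z + 15/16z(1+2/3z) = 1 + z + 5/8z²
  Hence R(z) = 1 + z + 5/8z².

Solve |R(x)|<1 on ℝ⁻.
x=-0.37: |R|=0.7156
R=1: x+5/8x²=0 ⇒ x=−8/5=-1.6000; min R=1−1/(4·5/8)=0.6000>−1
Confirm numerically:
  x=-1.064: |R|=0.64356 <1
  x=-1.062: |R|=0.64290 <1
  x=-0.851: |R|=0.60163 <1
  x=-2.118: |R|=1.68570 >1
  x=-2.020: |R|=1.53025 >1
  x=-1.654: |R|=1.05582 >1
So |R|<1 on (-1.6000, 0).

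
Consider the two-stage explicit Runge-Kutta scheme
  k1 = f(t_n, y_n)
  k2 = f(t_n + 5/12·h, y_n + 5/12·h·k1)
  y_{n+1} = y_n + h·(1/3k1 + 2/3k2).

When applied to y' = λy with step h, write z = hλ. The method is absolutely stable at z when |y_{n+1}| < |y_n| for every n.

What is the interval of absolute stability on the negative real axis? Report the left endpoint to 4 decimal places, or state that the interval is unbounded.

With y'=λy (z=hλ):
  k1=λy_n ⇒ h·k1=z·y_n;  k2=λ(1+5/12z)y_n ⇒ h·k2=z(1+5/12z)y_n
  y_{n+1}/y_n = 1 + 1/3z + 2/3z(1+5/12z) = 1 + z + 5/18z²
  R(z) = 1 + z + 5/18z².

Boundary: |R(x)|=1, x<0.
x=-1.54: |R|=0.1188
R=1: x+5/18x²=0 ⇒ x=−18/5=-3.6000; min R=1−1/(4·5/18)=0.1000>−1
Confirm numerically:
  x=-3.451: |R|=0.85717 <1
  x=-3.439: |R|=0.84620 <1
  x=-1.766: |R|=0.10032 <1
  x=-4.082: |R|=1.54653 >1
  x=-3.960: |R|=1.39600 >1
  x=-3.881: |R|=1.30293 >1
So |R|<1 on (-3.6000, 0).

(-3.6000, 0).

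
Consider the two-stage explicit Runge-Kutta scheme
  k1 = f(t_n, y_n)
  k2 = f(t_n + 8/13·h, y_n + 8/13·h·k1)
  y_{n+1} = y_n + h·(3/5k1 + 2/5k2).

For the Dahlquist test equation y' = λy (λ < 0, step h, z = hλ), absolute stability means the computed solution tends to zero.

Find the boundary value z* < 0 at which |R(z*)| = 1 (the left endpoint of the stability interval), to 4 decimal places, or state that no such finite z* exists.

Test eqn y'=λy, z=hλ:
  k1=λy_n ⇒ h·k1=z·y_n;  k2=λ(1+8/13z)y_n ⇒ h·k2=z(1+8/13z)y_n
  y_{n+1}/y_n = 1 + 3/5z + 2/5z(1+8/13z) = 1 + z + 16/65z²
  ⇒ R(z) = 1 + z + 16/65z².

Solve |R(x)|<1 on ℝ⁻.
x=-0.79: |R|=0.3636
R=1: x+16/65x²=0 ⇒ x=−65/16=-4.0625; min R=1−1/(4·16/65)=-0.0156>−1
Confirm numerically:
  x=-2.548: |R|=0.05011 <1
  x=-1.914: |R|=0.01224 <1
  x=-1.728: |R|=0.00701 <1
  x=-4.630: |R|=1.64678 >1
  x=-4.539: |R|=1.53239 >1
  x=-4.130: |R|=1.06862 >1
So |R|<1 on (-4.0625, 0).

z* = -4.0625.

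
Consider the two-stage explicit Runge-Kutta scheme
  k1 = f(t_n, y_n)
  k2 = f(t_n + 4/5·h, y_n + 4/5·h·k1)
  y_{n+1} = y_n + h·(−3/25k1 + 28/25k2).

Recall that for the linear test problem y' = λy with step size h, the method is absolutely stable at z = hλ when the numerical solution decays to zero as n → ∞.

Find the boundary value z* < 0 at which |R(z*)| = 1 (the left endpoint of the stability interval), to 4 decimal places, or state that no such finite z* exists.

z* = -1.1161.

Test eqn y'=λy, z=hλ:
  k1=λy_n ⇒ h·k1=z·y_n;  k2=λ(1+4/5z)y_n ⇒ h·k2=z(1+4/5z)y_n
  y_{n+1}/y_n = 1 − 3/25z + 28/25z(1+4/5z) = 1 + z + 112/125z²
  R(z) = 1 + z + 112/125z².

Find x<0 with |R(x)|<1.
x=-1.58: |R|=1.6568
R=1: x+112/125x²=0 ⇒ x=−125/112=-1.1161; min R=1−1/(4·112/125)=0.7210>−1
Confirm numerically:
  x=-1.092: |R|=0.97645 <1
  x=-0.775: |R|=0.76316 <1
  x=-0.468: |R|=0.72825 <1
  x=-1.582: |R|=1.66044 >1
  x=-1.342: |R|=1.27166 >1
  x=-1.146: |R|=1.03073 >1
Interval (-1.1161, 0).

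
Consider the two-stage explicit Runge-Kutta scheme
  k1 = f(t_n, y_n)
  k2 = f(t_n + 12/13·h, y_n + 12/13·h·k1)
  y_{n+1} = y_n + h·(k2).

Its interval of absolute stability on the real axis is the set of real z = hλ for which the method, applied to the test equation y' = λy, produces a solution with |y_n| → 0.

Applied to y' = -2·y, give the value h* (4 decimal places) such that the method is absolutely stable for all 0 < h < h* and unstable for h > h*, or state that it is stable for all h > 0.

(-1.0833,0); λ=-2 ⇒ h* = (13/12)/2 = 0.5417.

Test eqn y'=λy, z=hλ:
  k1=λy_n ⇒ h·k1=z·y_n;  k2=λ(1+12/13z)y_n ⇒ h·k2=z(1+12/13z)y_n
  y_{n+1}/y_n = 1 + z(1+12/13z) = 1 + z + 12/13z²
  ⇒ R(z) = 1 + z + 12/13z².

Find x<0 with |R(x)|<1.
x=-1: |R|=0.9231
R=1: x+12/13x²=0 ⇒ x=−13/12=-1.0833; min R=1−1/(4·12/13)=0.7292>−1
Confirm numerically:
  x=-1.007: |R|=0.92905 <1
  x=-0.848: |R|=0.81579 <1
  x=-0.474: |R|=0.73339 <1
  x=-0.436: |R|=0.73947 <1
  x=-1.641: |R|=1.84474 >1
  x=-1.202: |R|=1.13167 >1
  x=-1.120: |R|=1.03791 >1
So |R|<1 on (-1.0833, 0).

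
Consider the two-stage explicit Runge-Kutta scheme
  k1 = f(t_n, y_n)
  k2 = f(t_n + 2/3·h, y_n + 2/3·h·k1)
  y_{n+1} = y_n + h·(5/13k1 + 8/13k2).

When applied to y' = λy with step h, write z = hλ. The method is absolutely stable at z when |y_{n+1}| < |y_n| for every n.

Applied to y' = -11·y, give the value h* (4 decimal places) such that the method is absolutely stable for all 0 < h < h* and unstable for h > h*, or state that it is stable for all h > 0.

Set f=λy, z=hλ:
  k1=λy_n ⇒ h·k1=z·y_n;  k2=λ(1+2/3z)y_n ⇒ h·k2=z(1+2/3z)y_n
  y_{n+1}/y_n = 1 + 5/13z + 8/13z(1+2/3z) = 1 + z + 16/39z²
  Hence R(z) = 1 + z + 16/39z².

Solve |R(x)|<1 on ℝ⁻.
x=-0.86: |R|=0.4434
R=1: x+16/39x²=0 ⇒ x=−39/16=-2.4375; min R=1−1/(4·16/39)=0.3906>−1
Confirm numerically:
  x=-2.278: |R|=0.85094 <1
  x=-1.990: |R|=0.63466 <1
  x=-1.797: |R|=0.52780 <1
  x=-2.777: |R|=1.38679 >1
  x=-2.679: |R|=1.26543 >1
  x=-2.534: |R|=1.10032 >1
So |R|<1 on (-2.4375, 0).

(-2.4375,0); λ=-11 ⇒ h* = (39/16)/11 = 0.2216.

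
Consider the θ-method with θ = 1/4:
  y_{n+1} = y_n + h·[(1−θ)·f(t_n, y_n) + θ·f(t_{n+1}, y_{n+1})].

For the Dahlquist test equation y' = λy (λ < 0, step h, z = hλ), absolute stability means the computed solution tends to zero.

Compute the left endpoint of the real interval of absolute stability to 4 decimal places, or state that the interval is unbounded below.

z* = -4.0000.

Test eqn y'=λy, z=hλ:
  y_{n+1} = y_n + z·[3/4·y_n + 1/4·y_{n+1}] ⇒ (1 − 1/4z)y_{n+1} = (1 + 3/4z)y_n
  R(z) = (1 + 3/4z)/(1 − 1/4z).

Find x<0 with |R(x)|<1.
x=-1.3: |R|=0.0189
R=−1: 1+3/4x = −1+1/4x ⇒ -1/2x=2 ⇒ x=2/(-1/2)=-4.0000
Confirm numerically:
  x=-2.632: |R|=0.58745 <1
  x=-2.281: |R|=0.45263 <1
  x=-1.722: |R|=0.20377 <1
  x=-4.270: |R|=1.06530 >1
  x=-4.203: |R|=1.04949 >1
Interval (-4.0000, 0).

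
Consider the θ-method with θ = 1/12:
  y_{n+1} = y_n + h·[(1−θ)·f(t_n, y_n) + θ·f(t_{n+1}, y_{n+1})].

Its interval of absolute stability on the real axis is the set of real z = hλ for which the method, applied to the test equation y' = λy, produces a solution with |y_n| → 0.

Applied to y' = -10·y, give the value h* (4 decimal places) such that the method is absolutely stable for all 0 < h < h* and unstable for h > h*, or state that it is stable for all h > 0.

(-2.4000,0); λ=-10 ⇒ h* = (12/5)/10 = 0.2400.

With y'=λy (z=hλ):
  y_{n+1} = y_n + z·[11/12·y_n + 1/12·y_{n+1}] ⇒ (1 − 1/12z)y_{n+1} = (1 + 11/12z)y_n
  ⇒ R(z) = (1 + 11/12z)/(1 − 1/12z).

Boundary: |R(x)|=1, x<0.
x=-0.77: |R|=0.2764
R=−1: 1+11/12x = −1+1/12x ⇒ -5/6x=2 ⇒ x=2/(-5/6)=-2.4000
Confirm numerically:
  x=-2.329: |R|=0.95045 <1
  x=-2.311: |R|=0.93781 <1
  x=-1.535: |R|=0.36092 <1
  x=-1.506: |R|=0.33807 <1
  x=-2.727: |R|=1.22204 >1
  x=-2.649: |R|=1.16998 >1
  x=-2.519: |R|=1.08196 >1
Stable set (-2.4000, 0).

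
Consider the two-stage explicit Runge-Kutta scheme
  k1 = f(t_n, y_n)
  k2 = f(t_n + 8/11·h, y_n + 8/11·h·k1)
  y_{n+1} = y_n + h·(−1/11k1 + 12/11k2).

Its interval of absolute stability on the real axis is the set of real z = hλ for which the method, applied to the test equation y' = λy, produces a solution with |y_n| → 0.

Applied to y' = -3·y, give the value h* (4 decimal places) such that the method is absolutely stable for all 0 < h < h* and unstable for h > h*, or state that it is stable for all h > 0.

(-1.2604,0); λ=-3 ⇒ h* = (121/96)/3 = 0.4201.

Set f=λy, z=hλ:
  k1=λy_n ⇒ h·k1=z·y_n;  k2=λ(1+8/11z)y_n ⇒ h·k2=z(1+8/11z)y_n
  y_{n+1}/y_n = 1 − 1/11z + 12/11z(1+8/11z) = 1 + z + 96/121z²
  Hence R(z) = 1 + z + 96/121z².

Find x<0 with |R(x)|<1.
x=-1.02: |R|=0.8054
R=1: x+96/121x²=0 ⇒ x=−121/96=-1.2604; min R=1−1/(4·96/121)=0.6849>−1
Confirm numerically:
  x=-1.152: |R|=0.90091 <1
  x=-0.896: |R|=0.74094 <1
  x=-0.878: |R|=0.73361 <1
  x=-1.742: |R|=1.66559 >1
  x=-1.558: |R|=1.36784 >1
  x=-1.540: |R|=1.34160 >1
So |R|<1 on (-1.2604, 0).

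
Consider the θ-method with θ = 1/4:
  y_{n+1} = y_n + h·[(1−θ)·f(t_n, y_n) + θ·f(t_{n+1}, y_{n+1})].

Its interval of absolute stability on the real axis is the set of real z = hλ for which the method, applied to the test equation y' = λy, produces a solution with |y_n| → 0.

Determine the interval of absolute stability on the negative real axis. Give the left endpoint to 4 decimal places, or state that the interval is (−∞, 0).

z∈(-4.0000,0).

On y'=λy, z=hλ:
  y_{n+1} = y_n + z·[3/4·y_n + 1/4·y_{n+1}] ⇒ (1 − 1/4z)y_{n+1} = (1 + 3/4z)y_n
  so R(z) = (1 + 3/4z)/(1 − 1/4z).

Solve |R(x)|<1 on ℝ⁻.
x=-0.69: |R|=0.4115
R=−1: 1+3/4x = −1+1/4x ⇒ -1/2x=2 ⇒ x=2/(-1/2)=-4.0000
Confirm numerically:
  x=-2.663: |R|=0.59868 <1
  x=-2.648: |R|=0.59326 <1
  x=-2.421: |R|=0.50818 <1
  x=-2.247: |R|=0.43877 <1
  x=-4.478: |R|=1.11276 >1
  x=-4.229: |R|=1.05566 >1
So |R|<1 on (-4.0000, 0).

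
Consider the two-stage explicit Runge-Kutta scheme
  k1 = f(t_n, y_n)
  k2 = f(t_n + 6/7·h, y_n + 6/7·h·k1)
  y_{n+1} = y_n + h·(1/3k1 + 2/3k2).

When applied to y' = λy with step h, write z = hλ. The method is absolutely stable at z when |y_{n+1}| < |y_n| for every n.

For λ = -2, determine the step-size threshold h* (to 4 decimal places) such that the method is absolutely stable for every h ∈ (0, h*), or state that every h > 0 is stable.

With y'=λy (z=hλ):
  k1=λy_n ⇒ h·k1=z·y_n;  k2=λ(1+6/7z)y_n ⇒ h·k2=z(1+6/7z)y_n
  y_{n+1}/y_n = 1 + 1/3z + 2/3z(1+6/7z) = 1 + z + 4/7z²
  Hence R(z) = 1 + z + 4/7z².

Need |R(x)|<1, x<0.
x=-0.58: |R|=0.6122
R=1: x+4/7x²=0 ⇒ x=−7/4=-1.7500; min R=1−1/(4·4/7)=0.5625>−1
Confirm numerically:
  x=-1.675: |R|=0.92821 <1
  x=-1.381: |R|=0.70881 <1
  x=-1.136: |R|=0.60143 <1
  x=-2.065: |R|=1.37170 >1
  x=-1.984: |R|=1.26529 >1
  x=-1.882: |R|=1.14196 >1
Interval (-1.7500, 0).

(-1.7500,0); λ=-2 ⇒ h* = (7/4)/2 = 0.8750.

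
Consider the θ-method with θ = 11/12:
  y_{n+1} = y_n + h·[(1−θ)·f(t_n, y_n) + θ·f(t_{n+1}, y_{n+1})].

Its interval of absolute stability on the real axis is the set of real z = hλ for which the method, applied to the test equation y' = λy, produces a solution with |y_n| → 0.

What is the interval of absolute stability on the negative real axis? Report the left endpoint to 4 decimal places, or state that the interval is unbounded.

(−∞, 0) — no finite endpoint.

On y'=λy, z=hλ:
  y_{n+1} = y_n + z·[1/12·y_n + 11/12·y_{n+1}] ⇒ (1 − 11/12z)y_{n+1} = (1 + 1/12z)y_n
  ⇒ R(z) = (1 + 1/12z)/(1 − 11/12z).

Find x<0 with |R(x)|<1.
x=-0.49: |R|=0.6619
x=-2: |R|=0.2941
x=-10: |R|=0.0164
x=-100: |R|=0.0791
θ=11/12≥1/2 ⇒ |1+1/12x|<|1−11/12x| ∀x<0 ⇒ stable on all of ℝ⁻.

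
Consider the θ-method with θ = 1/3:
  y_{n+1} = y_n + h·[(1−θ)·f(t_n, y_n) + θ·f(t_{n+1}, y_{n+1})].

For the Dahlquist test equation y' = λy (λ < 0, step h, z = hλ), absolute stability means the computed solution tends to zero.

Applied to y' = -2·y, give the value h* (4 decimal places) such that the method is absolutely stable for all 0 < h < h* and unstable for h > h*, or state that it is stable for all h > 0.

(-6.0000,0); λ=-2 ⇒ h* = (6)/2 = 3.0000.

With y'=λy (z=hλ):
  y_{n+1} = y_n + z·[2/3·y_n + 1/3·y_{n+1}] ⇒ (1 − 1/3z)y_{n+1} = (1 + 2/3z)y_n
  so R(z) = (1 + 2/3z)/(1 − 1/3z).

Boundary: |R(x)|=1, x<0.
x=-0.61: |R|=0.4931
R=−1: 1+2/3x = −1+1/3x ⇒ -1/3x=2 ⇒ x=2/(-1/3)=-6.0000
Confirm numerically:
  x=-3.393: |R|=0.59221 <1
  x=-2.803: |R|=0.44908 <1
  x=-2.717: |R|=0.42575 <1
  x=-2.611: |R|=0.39601 <1
  x=-6.316: |R|=1.03392 >1
  x=-6.125: |R|=1.01370 >1
Interval (-6.0000, 0).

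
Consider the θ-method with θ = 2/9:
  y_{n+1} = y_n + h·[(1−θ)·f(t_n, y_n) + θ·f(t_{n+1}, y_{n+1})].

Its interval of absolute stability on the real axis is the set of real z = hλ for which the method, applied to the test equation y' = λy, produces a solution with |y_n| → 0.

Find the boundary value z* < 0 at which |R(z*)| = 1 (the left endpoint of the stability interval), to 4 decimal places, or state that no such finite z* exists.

z* = -3.6000.

On y'=λy, z=hλ:
  y_{n+1} = y_n + z·[7/9·y_n + 2/9·y_{n+1}] ⇒ (1 − 2/9z)y_{n+1} = (1 + 7/9z)y_n
  so R(z) = (1 + 7/9z)/(1 − 2/9z).

Boundary: |R(x)|=1, x<0.
x=-1.1: |R|=0.1161
R=−1: 1+7/9x = −1+2/9x ⇒ -5/9x=2 ⇒ x=2/(-5/9)=-3.6000
Confirm numerically:
  x=-2.811: |R|=0.73020 <1
  x=-2.422: |R|=0.57454 <1
  x=-2.194: |R|=0.47490 <1
  x=-1.927: |R|=0.34923 <1
  x=-3.993: |R|=1.11568 >1
  x=-3.625: |R|=1.00769 >1
Interval (-3.6000, 0).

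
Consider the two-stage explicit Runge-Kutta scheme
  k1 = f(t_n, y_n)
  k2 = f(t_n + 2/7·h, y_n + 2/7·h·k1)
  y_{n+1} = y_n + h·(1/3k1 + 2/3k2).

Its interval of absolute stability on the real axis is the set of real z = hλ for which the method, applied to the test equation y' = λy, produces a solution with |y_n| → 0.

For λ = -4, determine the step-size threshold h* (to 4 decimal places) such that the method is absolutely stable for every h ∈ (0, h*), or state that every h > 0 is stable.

Set f=λy, z=hλ:
  k1=λy_n ⇒ h·k1=z·y_n;  k2=λ(1+2/7z)y_n ⇒ h·k2=z(1+2/7z)y_n
  y_{n+1}/y_n = 1 + 1/3z + 2/3z(1+2/7z) = 1 + z + 4/21z²
  Hence R(z) = 1 + z + 4/21z².

Boundary: |R(x)|=1, x<0.
x=-0.51: |R|=0.5395
R=1: x+4/21x²=0 ⇒ x=−21/4=-5.2500; min R=1−1/(4·4/21)=-0.3125>−1
Confirm numerically:
  x=-4.558: |R|=0.39921 <1
  x=-3.846: |R|=0.02853 <1
  x=-3.558: |R|=0.14669 <1
  x=-5.656: |R|=1.43740 >1
  x=-5.414: |R|=1.16912 >1
Stable set (-5.2500, 0).

(-5.2500,0); λ=-4 ⇒ h* = (21/4)/4 = 1.3125.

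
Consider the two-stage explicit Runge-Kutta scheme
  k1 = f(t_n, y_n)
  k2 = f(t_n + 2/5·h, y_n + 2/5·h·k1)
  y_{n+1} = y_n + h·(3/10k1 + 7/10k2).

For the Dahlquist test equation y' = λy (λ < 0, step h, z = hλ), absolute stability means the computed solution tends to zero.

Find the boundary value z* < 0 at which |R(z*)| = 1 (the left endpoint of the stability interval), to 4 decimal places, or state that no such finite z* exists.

Set f=λy, z=hλ:
  k1=λy_n ⇒ h·k1=z·y_n;  k2=λ(1+2/5z)y_n ⇒ h·k2=z(1+2/5z)y_n
  y_{n+1}/y_n = 1 + 3/10z + 7/10z(1+2/5z) = 1 + z + 7/25z²
  R(z) = 1 + z + 7/25z².

Need |R(x)|<1, x<0.
x=-1.32: |R|=0.1679
R=1: x+7/25x²=0 ⇒ x=−25/7=-3.5714; min R=1−1/(4·7/25)=0.1071>−1
Confirm numerically:
  x=-3.322: |R|=0.76799 <1
  x=-3.207: |R|=0.67276 <1
  x=-2.285: |R|=0.17694 <1
  x=-1.555: |R|=0.12205 <1
  x=-4.094: |R|=1.59903 >1
  x=-3.726: |R|=1.16126 >1
Stable set (-3.5714, 0).

z* = -3.5714.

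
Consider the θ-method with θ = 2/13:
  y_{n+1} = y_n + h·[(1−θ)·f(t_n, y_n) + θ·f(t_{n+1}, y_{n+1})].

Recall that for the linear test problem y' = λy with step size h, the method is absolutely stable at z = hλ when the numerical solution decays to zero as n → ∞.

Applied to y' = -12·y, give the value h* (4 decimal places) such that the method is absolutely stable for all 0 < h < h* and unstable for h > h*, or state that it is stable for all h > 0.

(-2.8889,0); λ=-12 ⇒ h* = (26/9)/12 = 0.2407.

On y'=λy, z=hλ:
  y_{n+1} = y_n + z·[11/13·y_n + 2/13·y_{n+1}] ⇒ (1 − 2/13z)y_{n+1} = (1 + 11/13z)y_n
  Hence R(z) = (1 + 11/13z)/(1 − 2/13z).

Find x<0 with |R(x)|<1.
x=-1.21: |R|=0.0201
R=−1: 1+11/13x = −1+2/13x ⇒ -9/13x=2 ⇒ x=2/(-9/13)=-2.8889
Confirm numerically:
  x=-2.226: |R|=0.65815 <1
  x=-2.130: |R|=0.60429 <1
  x=-1.709: |R|=0.35321 <1
  x=-1.677: |R|=0.33307 <1
  x=-3.206: |R|=1.14702 >1
  x=-3.135: |R|=1.11495 >1
  x=-3.096: |R|=1.09712 >1
Stable set (-2.8889, 0).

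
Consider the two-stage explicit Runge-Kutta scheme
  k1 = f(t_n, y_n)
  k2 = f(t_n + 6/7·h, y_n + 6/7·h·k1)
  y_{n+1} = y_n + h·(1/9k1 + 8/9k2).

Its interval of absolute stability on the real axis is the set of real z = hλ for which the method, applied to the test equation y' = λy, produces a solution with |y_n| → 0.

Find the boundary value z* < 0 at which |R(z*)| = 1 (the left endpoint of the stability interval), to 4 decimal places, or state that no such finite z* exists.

left endpoint -1.3125.

Set f=λy, z=hλ:
  k1=λy_n ⇒ h·k1=z·y_n;  k2=λ(1+6/7z)y_n ⇒ h·k2=z(1+6/7z)y_n
  y_{n+1}/y_n = 1 + 1/9z + 8/9z(1+6/7z) = 1 + z + 16/21z²
  Hence R(z) = 1 + z + 16/21z².

Need |R(x)|<1, x<0.
x=-0.34: |R|=0.7481
R=1: x+16/21x²=0 ⇒ x=−21/16=-1.3125; min R=1−1/(4·16/21)=0.6719>−1
Confirm numerically:
  x=-0.961: |R|=0.74264 <1
  x=-0.841: |R|=0.69788 <1
  x=-0.819: |R|=0.69206 <1
  x=-1.859: |R|=1.77405 >1
  x=-1.498: |R|=1.21172 >1
Stable set (-1.3125, 0).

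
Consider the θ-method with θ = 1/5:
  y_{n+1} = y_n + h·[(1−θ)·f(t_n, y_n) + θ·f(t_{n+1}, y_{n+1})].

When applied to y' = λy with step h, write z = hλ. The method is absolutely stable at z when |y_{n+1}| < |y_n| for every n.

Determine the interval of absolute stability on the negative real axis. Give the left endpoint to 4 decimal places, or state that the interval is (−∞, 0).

With y'=λy (z=hλ):
  y_{n+1} = y_n + z·[4/5·y_n + 1/5·y_{n+1}] ⇒ (1 − 1/5z)y_{n+1} = (1 + 4/5z)y_n
  so R(z) = (1 + 4/5z)/(1 − 1/5z).

Find x<0 with |R(x)|<1.
x=-1.58: |R|=0.2006
R=−1: 1+4/5x = −1+1/5x ⇒ -3/5x=2 ⇒ x=2/(-3/5)=-3.3333
Confirm numerically:
  x=-2.888: |R|=0.83063 <1
  x=-2.589: |R|=0.70576 <1
  x=-2.190: |R|=0.52295 <1
  x=-1.581: |R|=0.20119 <1
  x=-3.845: |R|=1.17354 >1
  x=-3.843: |R|=1.17291 >1
  x=-3.436: |R|=1.03651 >1
Stable set (-3.3333, 0).

(-3.3333, 0).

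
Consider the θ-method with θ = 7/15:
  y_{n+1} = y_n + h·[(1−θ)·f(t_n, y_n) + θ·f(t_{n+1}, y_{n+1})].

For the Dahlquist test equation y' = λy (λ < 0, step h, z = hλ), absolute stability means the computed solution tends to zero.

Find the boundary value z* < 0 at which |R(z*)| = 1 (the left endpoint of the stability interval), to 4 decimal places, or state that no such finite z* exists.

Set f=λy, z=hλ:
  y_{n+1} = y_n + z·[8/15·y_n + 7/15·y_{n+1}] ⇒ (1 − 7/15z)y_{n+1} = (1 + 8/15z)y_n
  so R(z) = (1 + 8/15z)/(1 − 7/15z).

Need |R(x)|<1, x<0.
x=-0.4: |R|=0.6629
R=−1: 1+8/15x = −1+7/15x ⇒ -1/15x=2 ⇒ x=2/(-1/15)=-30.0000
Confirm numerically:
  x=-22.773: |R|=0.95856 <1
  x=-20.784: |R|=0.94258 <1
  x=-18.752: |R|=0.92310 <1
  x=-30.477: |R|=1.00209 >1
  x=-30.132: |R|=1.00058 >1
  x=-30.085: |R|=1.00038 >1
Interval (-30.0000, 0).

left endpoint -30.0000.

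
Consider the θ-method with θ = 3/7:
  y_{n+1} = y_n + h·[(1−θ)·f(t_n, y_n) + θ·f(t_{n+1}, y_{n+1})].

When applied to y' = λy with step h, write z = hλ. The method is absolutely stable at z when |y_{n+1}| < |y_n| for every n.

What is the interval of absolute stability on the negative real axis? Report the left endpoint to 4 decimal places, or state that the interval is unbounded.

Set f=λy, z=hλ:
  y_{n+1} = y_n + z·[4/7·y_n + 3/7·y_{n+1}] ⇒ (1 − 3/7z)y_{n+1} = (1 + 4/7z)y_n
  ⇒ R(z) = (1 + 4/7z)/(1 − 3/7z).

Find x<0 with |R(x)|<1.
x=-1.25: |R|=0.1860
R=−1: 1+4/7x = −1+3/7x ⇒ -1/7x=2 ⇒ x=2/(-1/7)=-14.0000
Confirm numerically:
  x=-12.323: |R|=0.96186 <1
  x=-10.246: |R|=0.90052 <1
  x=-6.697: |R|=0.73043 <1
  x=-5.785: |R|=0.66270 <1
  x=-14.526: |R|=1.01040 >1
  x=-14.402: |R|=1.00801 >1
  x=-14.340: |R|=1.00680 >1
Stable set (-14.0000, 0).

(-14.0000, 0).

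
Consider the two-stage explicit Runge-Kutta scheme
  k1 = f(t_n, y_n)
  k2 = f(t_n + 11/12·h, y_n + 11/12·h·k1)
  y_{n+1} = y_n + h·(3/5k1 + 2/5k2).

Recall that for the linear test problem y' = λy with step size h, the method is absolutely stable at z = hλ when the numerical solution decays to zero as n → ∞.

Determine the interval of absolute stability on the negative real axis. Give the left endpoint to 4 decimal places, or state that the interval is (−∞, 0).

z∈(-2.7273,0).

On y'=λy, z=hλ:
  k1=λy_n ⇒ h·k1=z·y_n;  k2=λ(1+11/12z)y_n ⇒ h·k2=z(1+11/12z)y_n
  y_{n+1}/y_n = 1 + 3/5z + 2/5z(1+11/12z) = 1 + z + 11/30z²
  ⇒ R(z) = 1 + z + 11/30z².

Need |R(x)|<1, x<0.
x=-1.12: |R|=0.3399
R=1: x+11/30x²=0 ⇒ x=−30/11=-2.7273; min R=1−1/(4·11/30)=0.3182>−1
Confirm numerically:
  x=-2.326: |R|=0.65777 <1
  x=-2.208: |R|=0.57960 <1
  x=-1.185: |R|=0.32988 <1
  x=-3.140: |R|=1.47519 >1
  x=-2.932: |R|=1.22010 >1
Interval (-2.7273, 0).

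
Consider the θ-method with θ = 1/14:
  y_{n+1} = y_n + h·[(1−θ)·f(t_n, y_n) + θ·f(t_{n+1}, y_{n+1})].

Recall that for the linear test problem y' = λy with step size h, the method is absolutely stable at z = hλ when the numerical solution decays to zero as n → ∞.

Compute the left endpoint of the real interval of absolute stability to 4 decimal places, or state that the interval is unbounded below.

Set f=λy, z=hλ:
  y_{n+1} = y_n + z·[13/14·y_n + 1/14·y_{n+1}] ⇒ (1 − 1/14z)y_{n+1} = (1 + 13/14z)y_n
  ⇒ R(z) = (1 + 13/14z)/(1 − 1/14z).

Solve |R(x)|<1 on ℝ⁻.
x=-0.54: |R|=0.4801
R=−1: 1+13/14x = −1+1/14x ⇒ -6/7x=2 ⇒ x=2/(-6/7)=-2.3333
Confirm numerically:
  x=-1.543: |R|=0.38982 <1
  x=-1.352: |R|=0.23293 <1
  x=-1.273: |R|=0.16690 <1
  x=-2.796: |R|=1.33055 >1
  x=-2.494: |R|=1.11689 >1
So |R|<1 on (-2.3333, 0).

z* = -2.3333.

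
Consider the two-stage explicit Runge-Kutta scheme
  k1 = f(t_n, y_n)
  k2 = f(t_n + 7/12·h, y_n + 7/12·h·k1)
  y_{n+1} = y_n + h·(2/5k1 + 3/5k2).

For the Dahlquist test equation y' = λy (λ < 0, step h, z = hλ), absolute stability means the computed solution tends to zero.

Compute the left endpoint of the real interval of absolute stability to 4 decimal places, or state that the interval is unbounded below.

Test eqn y'=λy, z=hλ:
  k1=λy_n ⇒ h·k1=z·y_n;  k2=λ(1+7/12z)y_n ⇒ h·k2=z(1+7/12z)y_n
  y_{n+1}/y_n = 1 + 2/5z + 3/5z(1+7/12z) = 1 + z + 7/20z²
  Hence R(z) = 1 + z + 7/20z².

Boundary: |R(x)|=1, x<0.
x=-1.34: |R|=0.2885
R=1: x+7/20x²=0 ⇒ x=−20/7=-2.8571; min R=1−1/(4·7/20)=0.2857>−1
Confirm numerically:
  x=-2.506: |R|=0.69201 <1
  x=-1.742: |R|=0.32010 <1
  x=-1.557: |R|=0.29149 <1
  x=-3.101: |R|=1.26467 >1
  x=-2.953: |R|=1.09907 >1
So |R|<1 on (-2.8571, 0).

left endpoint -2.8571.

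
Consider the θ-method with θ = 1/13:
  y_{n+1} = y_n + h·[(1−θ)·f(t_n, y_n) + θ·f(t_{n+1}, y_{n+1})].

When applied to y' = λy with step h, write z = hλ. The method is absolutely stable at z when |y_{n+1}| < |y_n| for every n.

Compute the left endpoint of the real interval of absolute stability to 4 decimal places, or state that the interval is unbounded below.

Test eqn y'=λy, z=hλ:
  y_{n+1} = y_n + z·[12/13·y_n + 1/13·y_{n+1}] ⇒ (1 − 1/13z)y_{n+1} = (1 + 12/13z)y_n
  R(z) = (1 + 12/13z)/(1 − 1/13z).

Solve |R(x)|<1 on ℝ⁻.
x=-0.5: |R|=0.5185
R=−1: 1+12/13x = −1+1/13x ⇒ -11/13x=2 ⇒ x=2/(-11/13)=-2.3636
Confirm numerically:
  x=-1.843: |R|=0.61416 <1
  x=-1.438: |R|=0.29478 <1
  x=-1.083: |R|=0.00028 <1
  x=-2.609: |R|=1.17291 >1
  x=-2.585: |R|=1.15624 >1
  x=-2.552: |R|=1.13323 >1
Interval (-2.3636, 0).

z* = -2.3636.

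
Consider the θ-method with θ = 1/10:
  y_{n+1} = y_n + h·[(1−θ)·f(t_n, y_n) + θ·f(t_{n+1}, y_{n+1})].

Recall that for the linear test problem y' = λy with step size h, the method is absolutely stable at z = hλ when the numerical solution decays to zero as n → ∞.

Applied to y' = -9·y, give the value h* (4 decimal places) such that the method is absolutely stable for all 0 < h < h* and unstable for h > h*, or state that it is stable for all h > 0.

(-2.5000,0); λ=-9 ⇒ h* = (5/2)/9 = 0.2778.

Test eqn y'=λy, z=hλ:
  y_{n+1} = y_n + z·[9/10·y_n + 1/10·y_{n+1}] ⇒ (1 − 1/10z)y_{n+1} = (1 + 9/10z)y_n
  Hence R(z) = (1 + 9/10z)/(1 − 1/10z).

Find x<0 with |R(x)|<1.
x=-0.67: |R|=0.3721
R=−1: 1+9/10x = −1+1/10x ⇒ -4/5x=2 ⇒ x=2/(-4/5)=-2.5000
Confirm numerically:
  x=-2.120: |R|=0.74917 <1
  x=-1.770: |R|=0.50382 <1
  x=-1.749: |R|=0.48864 <1
  x=-1.110: |R|=0.00090 <1
  x=-2.802: |R|=1.18872 >1
  x=-2.534: |R|=1.02170 >1
Interval (-2.5000, 0).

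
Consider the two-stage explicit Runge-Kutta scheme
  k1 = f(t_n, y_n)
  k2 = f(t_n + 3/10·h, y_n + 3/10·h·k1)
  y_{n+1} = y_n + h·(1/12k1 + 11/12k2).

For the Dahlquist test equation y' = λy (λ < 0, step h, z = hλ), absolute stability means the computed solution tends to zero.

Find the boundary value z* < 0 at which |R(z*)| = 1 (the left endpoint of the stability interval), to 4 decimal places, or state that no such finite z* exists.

On y'=λy, z=hλ:
  k1=λy_n ⇒ h·k1=z·y_n;  k2=λ(1+3/10z)y_n ⇒ h·k2=z(1+3/10z)y_n
  y_{n+1}/y_n = 1 + 1/12z + 11/12z(1+3/10z) = 1 + z + 11/40z²
  R(z) = 1 + z + 11/40z².

Need |R(x)|<1, x<0.
x=-0.56: |R|=0.5262
R=1: x+11/40x²=0 ⇒ x=−40/11=-3.6364; min R=1−1/(4·11/40)=0.0909>−1
Confirm numerically:
  x=-2.473: |R|=0.20883 <1
  x=-1.797: |R|=0.09103 <1
  x=-1.688: |R|=0.09557 <1
  x=-4.039: |R|=1.44722 >1
  x=-3.757: |R|=1.12464 >1
  x=-3.714: |R|=1.07929 >1
Stable set (-3.6364, 0).

z* = -3.6364.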